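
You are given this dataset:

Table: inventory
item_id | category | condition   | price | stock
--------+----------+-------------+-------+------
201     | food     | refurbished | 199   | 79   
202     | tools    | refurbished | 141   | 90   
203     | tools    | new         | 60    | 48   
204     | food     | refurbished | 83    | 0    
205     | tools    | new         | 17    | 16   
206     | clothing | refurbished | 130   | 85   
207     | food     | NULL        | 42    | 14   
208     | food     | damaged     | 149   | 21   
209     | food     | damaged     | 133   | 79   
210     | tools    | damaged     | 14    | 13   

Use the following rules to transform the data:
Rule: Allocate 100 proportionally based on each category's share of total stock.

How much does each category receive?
clothing: 19.1, food: 43.37, tools: 37.53

Step 1: Calculate total stock = 445
Step 2: Calculate each category's proportion:
  clothing: 85/445 = 19.10% → 19.1
  food: 193/445 = 43.37% → 43.37
  tools: 167/445 = 37.53% → 37.53
Step 3: Verify: sum of allocations ≈ 100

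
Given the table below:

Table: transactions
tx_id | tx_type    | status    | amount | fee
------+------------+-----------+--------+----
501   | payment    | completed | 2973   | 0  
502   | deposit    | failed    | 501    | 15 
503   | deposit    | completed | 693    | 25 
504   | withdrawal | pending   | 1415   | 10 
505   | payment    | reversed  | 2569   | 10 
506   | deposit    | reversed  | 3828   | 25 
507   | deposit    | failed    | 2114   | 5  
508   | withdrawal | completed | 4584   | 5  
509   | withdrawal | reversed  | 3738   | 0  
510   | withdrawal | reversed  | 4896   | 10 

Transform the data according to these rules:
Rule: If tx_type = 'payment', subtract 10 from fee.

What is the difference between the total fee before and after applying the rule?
20

Step 1: Original sum of fee = 105
Step 2: 2 records have tx_type = 'payment'
Step 3: Each affected record changes by -10
Step 4: Total change = 2 × -10 = -20
Step 5: New sum = 105 + -20 = 85
Step 6: Difference = |85 - 105| = 20
        (Sum decreased by 20)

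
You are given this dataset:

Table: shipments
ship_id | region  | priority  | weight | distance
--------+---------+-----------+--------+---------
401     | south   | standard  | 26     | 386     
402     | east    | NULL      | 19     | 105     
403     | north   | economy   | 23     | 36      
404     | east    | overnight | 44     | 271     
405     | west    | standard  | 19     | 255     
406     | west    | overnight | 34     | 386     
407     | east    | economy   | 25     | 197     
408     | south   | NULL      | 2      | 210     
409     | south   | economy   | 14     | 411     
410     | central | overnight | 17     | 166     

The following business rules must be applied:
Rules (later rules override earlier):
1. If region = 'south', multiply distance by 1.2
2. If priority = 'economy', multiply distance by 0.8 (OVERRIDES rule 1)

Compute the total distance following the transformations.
2413.4

Step 1: Rule 2 takes priority for records with priority = 'economy'
  - 3 records: 644 × 0.8 = 515.2
Step 2: Rule 1 applies to remaining records with region = 'south'
  - 2 records: 596 × 1.2 = 715.2
Step 3: Other records unchanged: 1183
Step 4: Final sum = 515.2 + 715.2 + 1183 = 2413.4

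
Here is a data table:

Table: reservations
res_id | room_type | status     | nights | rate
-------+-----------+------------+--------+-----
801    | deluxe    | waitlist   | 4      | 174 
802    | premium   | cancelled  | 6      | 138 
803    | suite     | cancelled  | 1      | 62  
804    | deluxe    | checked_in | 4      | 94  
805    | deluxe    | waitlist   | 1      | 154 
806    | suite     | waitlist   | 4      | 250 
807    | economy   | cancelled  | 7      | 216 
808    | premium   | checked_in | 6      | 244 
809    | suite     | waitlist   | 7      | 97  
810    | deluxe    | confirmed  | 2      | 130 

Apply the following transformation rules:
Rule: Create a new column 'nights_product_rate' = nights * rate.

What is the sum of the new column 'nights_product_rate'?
7031

Step 1: For each record, compute nights * rate
Example calculations:
  4 * 174 = 696
  6 * 138 = 828
  1 * 62 = 62
  ...
Step 2: Sum all derived values
Step 3: Total = 7031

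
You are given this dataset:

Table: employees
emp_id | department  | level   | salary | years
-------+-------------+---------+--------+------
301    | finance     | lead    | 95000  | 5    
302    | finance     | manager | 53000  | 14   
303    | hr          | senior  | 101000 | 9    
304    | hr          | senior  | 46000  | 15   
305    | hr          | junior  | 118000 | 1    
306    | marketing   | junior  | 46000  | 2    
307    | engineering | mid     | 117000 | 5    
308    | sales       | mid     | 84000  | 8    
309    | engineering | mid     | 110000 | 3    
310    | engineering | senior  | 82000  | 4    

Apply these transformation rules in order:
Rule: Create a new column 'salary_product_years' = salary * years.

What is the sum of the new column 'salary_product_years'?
4941000

Step 1: For each record, compute salary * years
Example calculations:
  95000 * 5 = 475000
  53000 * 14 = 742000
  101000 * 9 = 909000
  ...
Step 2: Sum all derived values
Step 3: Total = 4941000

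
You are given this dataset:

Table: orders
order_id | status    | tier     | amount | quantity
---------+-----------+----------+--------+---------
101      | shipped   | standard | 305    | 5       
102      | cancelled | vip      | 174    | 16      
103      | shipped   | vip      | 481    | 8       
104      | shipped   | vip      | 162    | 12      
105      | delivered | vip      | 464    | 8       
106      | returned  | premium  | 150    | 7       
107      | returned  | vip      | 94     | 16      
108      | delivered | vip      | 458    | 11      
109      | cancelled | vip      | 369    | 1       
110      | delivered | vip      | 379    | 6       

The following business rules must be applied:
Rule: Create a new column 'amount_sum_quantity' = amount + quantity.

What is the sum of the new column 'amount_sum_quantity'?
3126

Step 1: For each record, compute amount + quantity
Example calculations:
  305 + 5 = 310
  174 + 16 = 190
  481 + 8 = 489
  ...
Step 2: Sum all derived values
Step 3: Total = 3126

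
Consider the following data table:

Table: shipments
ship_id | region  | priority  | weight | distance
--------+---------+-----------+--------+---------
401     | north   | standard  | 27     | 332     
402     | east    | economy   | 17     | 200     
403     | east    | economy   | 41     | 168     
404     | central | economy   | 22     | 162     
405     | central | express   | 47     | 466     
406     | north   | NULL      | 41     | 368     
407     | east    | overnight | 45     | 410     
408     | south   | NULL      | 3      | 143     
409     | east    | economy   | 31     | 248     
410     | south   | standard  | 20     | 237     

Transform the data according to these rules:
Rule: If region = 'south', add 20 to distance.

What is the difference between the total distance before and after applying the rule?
40

Step 1: Original sum of distance = 2734
Step 2: 2 records have region = 'south'
Step 3: Each affected record changes by 20
Step 4: Total change = 2 × 20 = 40
Step 5: New sum = 2734 + 40 = 2774
Step 6: Difference = |2774 - 2734| = 40
        (Sum increased by 40)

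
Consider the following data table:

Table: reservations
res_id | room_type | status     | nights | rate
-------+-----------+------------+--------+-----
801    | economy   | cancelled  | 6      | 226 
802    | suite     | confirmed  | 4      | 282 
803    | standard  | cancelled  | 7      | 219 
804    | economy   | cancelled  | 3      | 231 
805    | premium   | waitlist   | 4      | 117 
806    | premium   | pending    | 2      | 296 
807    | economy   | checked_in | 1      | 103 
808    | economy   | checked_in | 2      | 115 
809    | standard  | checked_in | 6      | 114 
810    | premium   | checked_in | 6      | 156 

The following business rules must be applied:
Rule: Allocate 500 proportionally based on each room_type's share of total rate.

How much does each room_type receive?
economy: 181.55, premium: 153.04, standard: 89.56, suite: 75.85

Step 1: Calculate total rate = 1859
Step 2: Calculate each room_type's proportion:
  economy: 675/1859 = 36.31% → 181.55
  premium: 569/1859 = 30.61% → 153.04
  standard: 333/1859 = 17.91% → 89.56
  suite: 282/1859 = 15.17% → 75.85
Step 3: Verify: sum of allocations ≈ 500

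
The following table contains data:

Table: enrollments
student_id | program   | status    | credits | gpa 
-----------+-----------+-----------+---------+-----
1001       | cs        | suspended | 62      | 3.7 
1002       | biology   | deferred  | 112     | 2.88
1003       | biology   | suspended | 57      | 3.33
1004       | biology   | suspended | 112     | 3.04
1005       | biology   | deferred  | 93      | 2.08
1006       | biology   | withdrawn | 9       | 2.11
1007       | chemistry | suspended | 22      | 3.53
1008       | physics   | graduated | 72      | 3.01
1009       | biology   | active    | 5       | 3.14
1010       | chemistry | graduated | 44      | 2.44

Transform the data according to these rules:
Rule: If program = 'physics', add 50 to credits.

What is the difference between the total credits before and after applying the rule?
50

Step 1: Original sum of credits = 588
Step 2: 1 records have program = 'physics'
Step 3: Each affected record changes by 50
Step 4: Total change = 1 × 50 = 50
Step 5: New sum = 588 + 50 = 638
Step 6: Difference = |638 - 588| = 50
        (Sum increased by 50)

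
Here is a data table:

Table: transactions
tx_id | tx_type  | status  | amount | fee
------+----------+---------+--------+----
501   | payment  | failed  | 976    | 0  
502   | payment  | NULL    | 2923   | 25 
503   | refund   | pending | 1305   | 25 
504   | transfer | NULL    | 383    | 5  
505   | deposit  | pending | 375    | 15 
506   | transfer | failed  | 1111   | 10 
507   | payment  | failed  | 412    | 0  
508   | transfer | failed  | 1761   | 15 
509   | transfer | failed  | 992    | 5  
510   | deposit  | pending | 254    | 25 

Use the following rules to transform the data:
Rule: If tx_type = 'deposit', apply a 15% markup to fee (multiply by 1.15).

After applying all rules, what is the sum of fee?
131.0

Step 1: Records with tx_type = 'deposit' have total fee = 40
Step 2: Apply multiplier: 40 × 1.15 = 46.0
Step 3: Other records total: 85
Step 4: Final sum = 46.0 + 85 = 131.0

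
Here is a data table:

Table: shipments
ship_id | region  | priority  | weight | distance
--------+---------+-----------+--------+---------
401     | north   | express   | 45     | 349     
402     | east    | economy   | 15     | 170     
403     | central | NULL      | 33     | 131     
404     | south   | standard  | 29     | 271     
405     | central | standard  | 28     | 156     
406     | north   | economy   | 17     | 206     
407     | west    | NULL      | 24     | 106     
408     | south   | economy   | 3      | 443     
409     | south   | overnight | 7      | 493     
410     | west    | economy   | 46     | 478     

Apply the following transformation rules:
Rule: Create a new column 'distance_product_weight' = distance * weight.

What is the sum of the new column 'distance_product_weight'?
67619

Step 1: For each record, compute distance * weight
Example calculations:
  349 * 45 = 15705
  170 * 15 = 2550
  131 * 33 = 4323
  ...
Step 2: Sum all derived values
Step 3: Total = 67619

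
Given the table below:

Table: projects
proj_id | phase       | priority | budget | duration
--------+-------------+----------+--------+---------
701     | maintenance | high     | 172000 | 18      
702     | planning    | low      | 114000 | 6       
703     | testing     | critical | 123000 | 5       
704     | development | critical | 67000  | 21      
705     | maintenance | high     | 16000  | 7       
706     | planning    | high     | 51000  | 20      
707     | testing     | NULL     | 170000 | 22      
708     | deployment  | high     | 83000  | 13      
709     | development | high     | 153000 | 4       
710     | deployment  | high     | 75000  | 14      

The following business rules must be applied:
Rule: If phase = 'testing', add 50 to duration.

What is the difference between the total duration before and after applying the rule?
100

Step 1: Original sum of duration = 130
Step 2: 2 records have phase = 'testing'
Step 3: Each affected record changes by 50
Step 4: Total change = 2 × 50 = 100
Step 5: New sum = 130 + 100 = 230
Step 6: Difference = |230 - 130| = 100
        (Sum increased by 100)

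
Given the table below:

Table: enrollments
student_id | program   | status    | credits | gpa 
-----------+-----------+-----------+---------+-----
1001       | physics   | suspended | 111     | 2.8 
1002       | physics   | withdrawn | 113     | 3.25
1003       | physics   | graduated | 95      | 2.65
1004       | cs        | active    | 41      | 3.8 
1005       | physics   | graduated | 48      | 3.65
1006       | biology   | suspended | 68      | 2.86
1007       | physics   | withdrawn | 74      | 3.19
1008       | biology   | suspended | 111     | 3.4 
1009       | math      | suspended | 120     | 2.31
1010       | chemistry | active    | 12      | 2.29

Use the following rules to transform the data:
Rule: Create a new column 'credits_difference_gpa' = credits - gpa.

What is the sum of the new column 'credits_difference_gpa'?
762.8

Step 1: For each record, compute credits - gpa
Example calculations:
  111 - 2.8 = 108.2
  113 - 3.25 = 109.75
  95 - 2.65 = 92.35
  ...
Step 2: Sum all derived values
Step 3: Total = 762.8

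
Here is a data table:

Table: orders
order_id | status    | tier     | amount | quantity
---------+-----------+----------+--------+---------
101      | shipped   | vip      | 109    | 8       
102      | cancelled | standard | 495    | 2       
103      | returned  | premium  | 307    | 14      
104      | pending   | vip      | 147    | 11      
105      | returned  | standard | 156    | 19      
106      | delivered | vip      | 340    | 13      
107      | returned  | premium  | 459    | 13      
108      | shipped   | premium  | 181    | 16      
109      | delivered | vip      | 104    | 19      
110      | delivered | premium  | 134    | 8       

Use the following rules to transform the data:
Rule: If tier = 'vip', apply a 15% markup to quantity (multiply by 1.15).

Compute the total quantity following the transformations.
130.65

Step 1: Records with tier = 'vip' have total quantity = 51
Step 2: Apply multiplier: 51 × 1.15 = 58.65
Step 3: Other records total: 72
Step 4: Final sum = 58.65 + 72 = 130.65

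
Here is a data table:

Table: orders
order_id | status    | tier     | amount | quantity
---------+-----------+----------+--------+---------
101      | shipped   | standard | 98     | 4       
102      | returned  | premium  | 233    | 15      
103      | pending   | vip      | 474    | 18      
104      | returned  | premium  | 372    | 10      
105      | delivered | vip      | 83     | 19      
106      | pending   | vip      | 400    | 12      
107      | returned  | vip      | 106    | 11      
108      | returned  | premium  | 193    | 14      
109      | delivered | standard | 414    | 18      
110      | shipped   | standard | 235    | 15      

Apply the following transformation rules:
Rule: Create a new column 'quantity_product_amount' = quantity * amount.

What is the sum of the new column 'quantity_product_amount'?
37361

Step 1: For each record, compute quantity * amount
Example calculations:
  4 * 98 = 392
  15 * 233 = 3495
  18 * 474 = 8532
  ...
Step 2: Sum all derived values
Step 3: Total = 37361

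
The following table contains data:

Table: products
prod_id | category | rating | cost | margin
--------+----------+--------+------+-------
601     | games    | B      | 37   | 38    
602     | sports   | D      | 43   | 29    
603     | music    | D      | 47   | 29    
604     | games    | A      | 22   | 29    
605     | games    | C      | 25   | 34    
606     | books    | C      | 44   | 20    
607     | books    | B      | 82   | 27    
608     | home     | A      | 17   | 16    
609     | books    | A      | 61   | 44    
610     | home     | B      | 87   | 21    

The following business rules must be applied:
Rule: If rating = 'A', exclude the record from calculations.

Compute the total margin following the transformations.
198

Step 1: Identify records where rating = 'A'
Step 2: The excluded records sum to 89
Step 3: Original total margin = 287
Step 4: Remaining total = 287 - 89 = 198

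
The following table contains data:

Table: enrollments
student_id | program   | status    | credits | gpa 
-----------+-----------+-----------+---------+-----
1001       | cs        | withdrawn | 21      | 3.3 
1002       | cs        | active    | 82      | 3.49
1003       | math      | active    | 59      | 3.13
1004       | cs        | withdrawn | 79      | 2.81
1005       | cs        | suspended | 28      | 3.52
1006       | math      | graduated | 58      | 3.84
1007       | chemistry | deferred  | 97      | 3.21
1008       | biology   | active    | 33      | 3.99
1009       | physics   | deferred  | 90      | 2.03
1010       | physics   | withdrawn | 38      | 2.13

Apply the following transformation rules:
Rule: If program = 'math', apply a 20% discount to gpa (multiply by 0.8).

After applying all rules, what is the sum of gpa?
30.06

Step 1: Records with program = 'math' have total gpa = 6.97
Step 2: Apply multiplier: 6.97 × 0.8 = 5.58
Step 3: Other records total: 24.48
Step 4: Final sum = 5.58 + 24.48 = 30.06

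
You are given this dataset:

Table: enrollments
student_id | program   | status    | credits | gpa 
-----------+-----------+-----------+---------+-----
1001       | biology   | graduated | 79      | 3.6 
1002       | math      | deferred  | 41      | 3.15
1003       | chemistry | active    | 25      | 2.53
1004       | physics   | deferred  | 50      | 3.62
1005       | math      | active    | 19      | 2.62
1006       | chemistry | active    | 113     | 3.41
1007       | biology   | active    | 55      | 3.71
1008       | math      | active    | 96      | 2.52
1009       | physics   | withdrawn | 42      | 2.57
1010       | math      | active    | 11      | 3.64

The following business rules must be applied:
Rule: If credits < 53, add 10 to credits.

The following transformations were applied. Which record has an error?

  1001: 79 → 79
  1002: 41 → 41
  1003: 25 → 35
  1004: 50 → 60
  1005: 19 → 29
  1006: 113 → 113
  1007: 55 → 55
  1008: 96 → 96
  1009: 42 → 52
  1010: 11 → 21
Record 1002 has an error. The correct transformed value should be 51, not 41.

Step 1: Check each record against the rule
Step 2: Record 1002 has credits = 41
Step 3: Since 41 < 53, the bonus should have been applied
Step 4: Correct value = 51, but claimed value = 41
Conclusion: Record 1002 has the error.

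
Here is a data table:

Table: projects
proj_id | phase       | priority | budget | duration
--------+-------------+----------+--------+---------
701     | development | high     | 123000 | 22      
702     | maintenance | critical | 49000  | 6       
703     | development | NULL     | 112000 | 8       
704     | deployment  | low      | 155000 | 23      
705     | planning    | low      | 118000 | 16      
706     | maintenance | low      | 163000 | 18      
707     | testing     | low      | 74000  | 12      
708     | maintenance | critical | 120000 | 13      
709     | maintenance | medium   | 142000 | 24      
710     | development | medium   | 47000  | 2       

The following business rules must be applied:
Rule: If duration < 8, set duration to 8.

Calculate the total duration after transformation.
152

Step 1: 2 records have duration < 8
Step 2: These records originally summed to 8
Step 3: After setting to minimum: 2 × 8 = 16
Step 4: Unaffected records sum: 136
Step 5: Final sum = 16 + 136 = 152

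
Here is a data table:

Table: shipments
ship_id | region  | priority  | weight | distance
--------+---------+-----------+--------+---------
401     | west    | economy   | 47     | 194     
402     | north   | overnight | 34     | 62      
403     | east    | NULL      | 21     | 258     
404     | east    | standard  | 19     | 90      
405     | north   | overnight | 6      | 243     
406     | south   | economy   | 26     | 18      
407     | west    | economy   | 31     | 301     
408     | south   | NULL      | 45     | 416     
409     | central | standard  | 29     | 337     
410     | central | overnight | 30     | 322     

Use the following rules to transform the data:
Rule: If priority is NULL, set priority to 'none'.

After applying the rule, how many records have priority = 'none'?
2

Step 1: Count records where priority IS NULL
Step 2: Found 2 records with NULL priority
Step 3: These records will have priority set to 'none'
Step 4: Records already having priority = 'none': 0
Step 5: Answer: 2 + 0 = 2 records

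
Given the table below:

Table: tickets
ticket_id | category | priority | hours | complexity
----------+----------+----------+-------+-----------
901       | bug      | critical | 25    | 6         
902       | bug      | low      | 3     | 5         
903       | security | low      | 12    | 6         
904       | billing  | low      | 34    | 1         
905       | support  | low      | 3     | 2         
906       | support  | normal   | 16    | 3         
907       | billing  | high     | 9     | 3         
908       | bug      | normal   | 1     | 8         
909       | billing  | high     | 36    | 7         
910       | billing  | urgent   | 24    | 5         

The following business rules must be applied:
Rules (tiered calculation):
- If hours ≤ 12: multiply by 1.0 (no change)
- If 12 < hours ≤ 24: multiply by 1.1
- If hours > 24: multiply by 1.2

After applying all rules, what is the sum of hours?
186.0

Step 1: Tier 1 (hours ≤ 12): 5 records, sum = 28 × 1.0 = 28.0
Step 2: Tier 2 (12 < hours ≤ 24): 2 records, sum = 40 × 1.1 = 44.0
Step 3: Tier 3 (hours > 24): 3 records, sum = 95 × 1.2 = 114.0
Step 4: Final sum = 28.0 + 44.0 + 114.0 = 186.0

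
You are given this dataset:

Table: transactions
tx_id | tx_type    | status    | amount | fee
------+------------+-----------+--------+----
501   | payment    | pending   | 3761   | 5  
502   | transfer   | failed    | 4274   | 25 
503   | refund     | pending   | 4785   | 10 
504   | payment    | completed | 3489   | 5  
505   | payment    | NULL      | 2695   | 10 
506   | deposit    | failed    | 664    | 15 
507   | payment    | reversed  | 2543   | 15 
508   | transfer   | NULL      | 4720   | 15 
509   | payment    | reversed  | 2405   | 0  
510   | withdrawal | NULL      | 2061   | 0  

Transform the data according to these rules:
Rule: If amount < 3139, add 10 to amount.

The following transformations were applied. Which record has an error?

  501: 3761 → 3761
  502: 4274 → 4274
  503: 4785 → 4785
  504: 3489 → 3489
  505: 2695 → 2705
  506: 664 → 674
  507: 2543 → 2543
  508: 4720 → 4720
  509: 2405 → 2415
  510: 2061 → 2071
Record 507 has an error. The correct transformed value should be 2553, not 2543.

Step 1: Check each record against the rule
Step 2: Record 507 has amount = 2543
Step 3: Since 2543 < 3139, the bonus should have been applied
Step 4: Correct value = 2553, but claimed value = 2543
Conclusion: Record 507 has the error.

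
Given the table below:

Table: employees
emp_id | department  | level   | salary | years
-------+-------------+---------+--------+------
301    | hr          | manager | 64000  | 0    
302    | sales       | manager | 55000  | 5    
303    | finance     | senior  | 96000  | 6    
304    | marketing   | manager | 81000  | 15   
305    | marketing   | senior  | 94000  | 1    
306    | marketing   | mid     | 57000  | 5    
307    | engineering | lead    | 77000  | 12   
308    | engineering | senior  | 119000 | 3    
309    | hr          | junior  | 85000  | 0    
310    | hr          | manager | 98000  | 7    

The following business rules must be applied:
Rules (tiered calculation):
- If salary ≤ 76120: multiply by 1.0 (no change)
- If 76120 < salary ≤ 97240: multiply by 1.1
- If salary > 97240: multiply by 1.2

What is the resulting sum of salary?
912700.0

Step 1: Tier 1 (salary ≤ 76120): 3 records, sum = 176000 × 1.0 = 176000.0
Step 2: Tier 2 (76120 < salary ≤ 97240): 5 records, sum = 433000 × 1.1 = 476300.0
Step 3: Tier 3 (salary > 97240): 2 records, sum = 217000 × 1.2 = 260400.0
Step 4: Final sum = 176000.0 + 476300.0 + 260400.0 = 912700.0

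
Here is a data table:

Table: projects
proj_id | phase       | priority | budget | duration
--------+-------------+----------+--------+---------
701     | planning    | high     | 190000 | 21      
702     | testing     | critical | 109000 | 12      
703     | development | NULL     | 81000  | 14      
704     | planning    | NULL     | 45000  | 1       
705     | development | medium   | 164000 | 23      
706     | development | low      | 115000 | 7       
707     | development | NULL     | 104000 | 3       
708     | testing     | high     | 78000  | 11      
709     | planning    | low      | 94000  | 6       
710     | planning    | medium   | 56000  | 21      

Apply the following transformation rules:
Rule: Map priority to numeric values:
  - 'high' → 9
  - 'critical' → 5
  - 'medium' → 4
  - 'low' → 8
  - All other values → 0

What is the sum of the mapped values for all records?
47

Step 1: Apply mapping to each record
Step 2: Count by status:
  'high': 2 records × 9 = 18
  'critical': 1 records × 5 = 5
  'medium': 2 records × 4 = 8
  'low': 2 records × 8 = 16
Step 3: Sum all mapped values = 47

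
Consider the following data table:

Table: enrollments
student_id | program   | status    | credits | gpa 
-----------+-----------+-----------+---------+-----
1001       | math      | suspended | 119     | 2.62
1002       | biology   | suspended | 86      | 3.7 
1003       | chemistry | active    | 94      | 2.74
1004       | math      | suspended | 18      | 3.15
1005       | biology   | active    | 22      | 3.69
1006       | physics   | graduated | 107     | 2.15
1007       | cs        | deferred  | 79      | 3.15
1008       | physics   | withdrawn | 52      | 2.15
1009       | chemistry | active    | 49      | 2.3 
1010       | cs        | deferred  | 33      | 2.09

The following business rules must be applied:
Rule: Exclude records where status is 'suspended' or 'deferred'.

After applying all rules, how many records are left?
5

Step 1: Count records to exclude
  - 3 (suspended) + 2 (deferred) = 5 records
Step 2: Total records: 10
Step 3: Remaining = 10 - 5 = 5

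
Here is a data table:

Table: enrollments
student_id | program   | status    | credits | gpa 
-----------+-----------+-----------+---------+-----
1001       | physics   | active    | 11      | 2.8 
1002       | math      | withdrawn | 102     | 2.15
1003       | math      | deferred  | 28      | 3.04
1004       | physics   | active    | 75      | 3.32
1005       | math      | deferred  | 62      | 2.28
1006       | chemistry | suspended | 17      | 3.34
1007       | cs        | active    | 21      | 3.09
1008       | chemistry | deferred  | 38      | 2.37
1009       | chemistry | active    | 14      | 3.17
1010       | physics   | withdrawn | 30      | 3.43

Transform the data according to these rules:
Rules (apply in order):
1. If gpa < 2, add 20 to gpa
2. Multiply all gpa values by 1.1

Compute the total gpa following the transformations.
31.89

Step 1: Apply Rule 1 - Add 20 to records with gpa < 2
  - 0 records affected: 0 + (0 × 20) = 0
  - Unaffected records: 28.99
  - Sum after Rule 1: 28.99
Step 2: Apply Rule 2 - Multiply all by 1.1
  - 28.99 × 1.1 = 31.89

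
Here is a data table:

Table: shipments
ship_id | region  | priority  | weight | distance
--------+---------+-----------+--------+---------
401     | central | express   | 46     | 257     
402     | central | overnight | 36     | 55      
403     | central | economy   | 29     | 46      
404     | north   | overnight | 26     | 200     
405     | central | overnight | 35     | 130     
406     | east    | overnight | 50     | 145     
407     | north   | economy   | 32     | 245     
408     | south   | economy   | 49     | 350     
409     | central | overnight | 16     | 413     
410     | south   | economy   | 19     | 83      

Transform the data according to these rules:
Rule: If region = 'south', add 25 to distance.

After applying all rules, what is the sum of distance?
1974

Step 1: Count records where region = 'south': 2
Step 2: Total bonus added: 2 × 25 = 50
Step 3: Original sum of distance: 1924
Step 4: Final sum = 1924 + 50 = 1974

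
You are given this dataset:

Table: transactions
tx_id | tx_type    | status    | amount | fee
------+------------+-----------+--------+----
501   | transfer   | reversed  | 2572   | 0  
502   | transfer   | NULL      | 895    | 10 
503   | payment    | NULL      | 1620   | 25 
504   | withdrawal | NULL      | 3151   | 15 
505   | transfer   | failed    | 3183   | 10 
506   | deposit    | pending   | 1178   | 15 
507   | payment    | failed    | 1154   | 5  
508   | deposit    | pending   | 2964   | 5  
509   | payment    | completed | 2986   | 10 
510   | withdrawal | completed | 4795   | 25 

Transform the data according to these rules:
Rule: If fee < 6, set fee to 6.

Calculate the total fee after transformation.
128

Step 1: 3 records have fee < 6
Step 2: These records originally summed to 10
Step 3: After setting to minimum: 3 × 6 = 18
Step 4: Unaffected records sum: 110
Step 5: Final sum = 18 + 110 = 128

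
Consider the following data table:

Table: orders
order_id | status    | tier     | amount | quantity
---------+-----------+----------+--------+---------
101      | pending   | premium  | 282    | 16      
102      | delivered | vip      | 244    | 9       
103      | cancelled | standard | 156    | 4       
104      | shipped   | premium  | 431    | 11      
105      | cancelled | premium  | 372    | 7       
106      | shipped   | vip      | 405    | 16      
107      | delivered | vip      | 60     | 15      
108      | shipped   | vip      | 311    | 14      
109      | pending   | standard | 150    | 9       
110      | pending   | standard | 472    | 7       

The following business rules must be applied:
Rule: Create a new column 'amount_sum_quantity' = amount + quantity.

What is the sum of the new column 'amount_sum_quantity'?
2991

Step 1: For each record, compute amount + quantity
Example calculations:
  282 + 16 = 298
  244 + 9 = 253
  156 + 4 = 160
  ...
Step 2: Sum all derived values
Step 3: Total = 2991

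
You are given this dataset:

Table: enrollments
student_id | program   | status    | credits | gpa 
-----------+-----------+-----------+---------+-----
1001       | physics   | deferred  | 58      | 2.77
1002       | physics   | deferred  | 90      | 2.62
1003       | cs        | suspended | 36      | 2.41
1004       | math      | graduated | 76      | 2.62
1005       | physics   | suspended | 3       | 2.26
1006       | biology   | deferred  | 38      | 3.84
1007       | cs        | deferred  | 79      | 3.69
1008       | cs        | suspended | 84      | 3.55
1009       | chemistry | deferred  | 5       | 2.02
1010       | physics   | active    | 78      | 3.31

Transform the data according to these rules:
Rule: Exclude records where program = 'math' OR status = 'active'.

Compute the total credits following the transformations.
393

Step 1: Find records where program = 'math' OR status = 'active'
Step 2: 2 records match, summing to 154
Step 3: Original sum: 547
Step 4: Remaining sum = 547 - 154 = 393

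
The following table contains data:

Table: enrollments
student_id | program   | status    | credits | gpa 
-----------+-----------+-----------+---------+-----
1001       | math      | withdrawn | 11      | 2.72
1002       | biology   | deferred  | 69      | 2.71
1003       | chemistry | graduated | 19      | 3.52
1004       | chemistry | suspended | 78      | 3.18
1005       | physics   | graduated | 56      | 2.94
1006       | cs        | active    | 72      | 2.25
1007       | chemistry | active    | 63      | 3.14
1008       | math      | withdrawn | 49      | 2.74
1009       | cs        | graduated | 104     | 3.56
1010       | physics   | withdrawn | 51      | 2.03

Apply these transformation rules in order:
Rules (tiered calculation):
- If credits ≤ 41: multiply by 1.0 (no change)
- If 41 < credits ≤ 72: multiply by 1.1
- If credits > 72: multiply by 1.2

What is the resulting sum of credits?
644.4

Step 1: Tier 1 (credits ≤ 41): 2 records, sum = 30 × 1.0 = 30.0
Step 2: Tier 2 (41 < credits ≤ 72): 6 records, sum = 360 × 1.1 = 396.0
Step 3: Tier 3 (credits > 72): 2 records, sum = 182 × 1.2 = 218.4
Step 4: Final sum = 30.0 + 396.0 + 218.4 = 644.4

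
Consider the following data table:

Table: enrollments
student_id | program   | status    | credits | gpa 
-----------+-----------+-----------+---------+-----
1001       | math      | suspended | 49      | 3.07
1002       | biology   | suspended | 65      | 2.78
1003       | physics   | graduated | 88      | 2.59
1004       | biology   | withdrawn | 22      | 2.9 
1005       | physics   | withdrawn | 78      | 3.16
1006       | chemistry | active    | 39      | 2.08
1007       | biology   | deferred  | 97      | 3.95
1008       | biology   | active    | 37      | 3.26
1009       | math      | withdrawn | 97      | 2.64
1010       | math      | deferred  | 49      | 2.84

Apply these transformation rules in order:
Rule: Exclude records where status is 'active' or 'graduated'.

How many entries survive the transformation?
7

Step 1: Count records to exclude
  - 2 (active) + 1 (graduated) = 3 records
Step 2: Total records: 10
Step 3: Remaining = 10 - 3 = 7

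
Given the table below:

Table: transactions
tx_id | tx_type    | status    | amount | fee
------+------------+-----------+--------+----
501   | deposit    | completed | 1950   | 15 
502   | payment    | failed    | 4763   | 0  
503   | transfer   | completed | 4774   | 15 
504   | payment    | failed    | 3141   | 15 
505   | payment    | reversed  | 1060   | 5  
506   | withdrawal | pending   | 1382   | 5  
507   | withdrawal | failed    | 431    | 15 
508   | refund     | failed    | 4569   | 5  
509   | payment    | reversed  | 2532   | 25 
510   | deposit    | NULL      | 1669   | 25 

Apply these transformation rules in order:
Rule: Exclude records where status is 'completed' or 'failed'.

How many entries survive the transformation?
4

Step 1: Count records to exclude
  - 2 (completed) + 4 (failed) = 6 records
Step 2: Total records: 10
Step 3: Remaining = 10 - 6 = 4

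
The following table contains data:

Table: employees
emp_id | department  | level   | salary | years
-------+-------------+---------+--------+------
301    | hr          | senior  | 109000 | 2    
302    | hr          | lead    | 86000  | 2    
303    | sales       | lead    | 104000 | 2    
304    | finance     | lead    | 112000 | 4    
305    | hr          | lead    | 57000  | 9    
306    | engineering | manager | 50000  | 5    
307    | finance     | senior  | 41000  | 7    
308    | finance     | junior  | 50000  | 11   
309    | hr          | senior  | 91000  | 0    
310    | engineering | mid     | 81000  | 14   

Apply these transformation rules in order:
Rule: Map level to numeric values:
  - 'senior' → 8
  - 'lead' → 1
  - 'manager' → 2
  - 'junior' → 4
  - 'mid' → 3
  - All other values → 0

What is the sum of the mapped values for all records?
37

Step 1: Apply mapping to each record
Step 2: Count by status:
  'senior': 3 records × 8 = 24
  'lead': 4 records × 1 = 4
  'manager': 1 records × 2 = 2
  'junior': 1 records × 4 = 4
  'mid': 1 records × 3 = 3
Step 3: Sum all mapped values = 37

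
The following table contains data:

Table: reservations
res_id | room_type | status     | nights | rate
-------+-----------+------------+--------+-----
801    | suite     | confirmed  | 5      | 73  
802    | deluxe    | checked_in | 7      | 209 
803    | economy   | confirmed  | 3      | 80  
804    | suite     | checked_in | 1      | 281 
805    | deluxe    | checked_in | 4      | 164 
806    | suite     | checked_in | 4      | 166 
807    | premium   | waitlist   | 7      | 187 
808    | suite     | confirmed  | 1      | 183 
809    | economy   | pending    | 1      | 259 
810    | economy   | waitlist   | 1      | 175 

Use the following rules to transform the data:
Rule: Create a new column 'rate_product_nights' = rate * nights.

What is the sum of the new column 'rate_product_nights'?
5595

Step 1: For each record, compute rate * nights
Example calculations:
  73 * 5 = 365
  209 * 7 = 1463
  80 * 3 = 240
  ...
Step 2: Sum all derived values
Step 3: Total = 5595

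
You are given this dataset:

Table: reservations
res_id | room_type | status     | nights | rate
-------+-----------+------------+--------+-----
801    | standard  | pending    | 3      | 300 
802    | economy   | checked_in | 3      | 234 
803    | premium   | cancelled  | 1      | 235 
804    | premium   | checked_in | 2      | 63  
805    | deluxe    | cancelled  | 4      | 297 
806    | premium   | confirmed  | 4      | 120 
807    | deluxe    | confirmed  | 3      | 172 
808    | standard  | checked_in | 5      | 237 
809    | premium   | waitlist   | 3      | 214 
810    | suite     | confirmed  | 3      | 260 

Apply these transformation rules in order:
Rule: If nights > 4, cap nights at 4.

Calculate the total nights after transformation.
30

Step 1: 1 records have nights > 4
Step 2: These records originally summed to 5
Step 3: After capping: 1 × 4 = 4
Step 4: Unaffected records sum: 26
Step 5: Final sum = 4 + 26 = 30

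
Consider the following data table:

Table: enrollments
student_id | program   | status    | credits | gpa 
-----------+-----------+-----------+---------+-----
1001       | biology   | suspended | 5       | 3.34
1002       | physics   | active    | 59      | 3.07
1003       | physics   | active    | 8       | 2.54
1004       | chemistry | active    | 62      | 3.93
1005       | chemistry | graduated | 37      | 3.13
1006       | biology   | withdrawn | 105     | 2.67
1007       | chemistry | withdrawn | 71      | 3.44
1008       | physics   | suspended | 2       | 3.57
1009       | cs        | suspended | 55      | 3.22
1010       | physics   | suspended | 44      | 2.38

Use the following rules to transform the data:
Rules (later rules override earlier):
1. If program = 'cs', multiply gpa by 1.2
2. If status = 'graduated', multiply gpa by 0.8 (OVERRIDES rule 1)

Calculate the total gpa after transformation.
31.31

Step 1: Rule 2 takes priority for records with status = 'graduated'
  - 1 records: 3.13 × 0.8 = 2.5
Step 2: Rule 1 applies to remaining records with program = 'cs'
  - 1 records: 3.22 × 1.2 = 3.86
Step 3: Other records unchanged: 24.94
Step 4: Final sum = 2.5 + 3.86 + 24.94 = 31.31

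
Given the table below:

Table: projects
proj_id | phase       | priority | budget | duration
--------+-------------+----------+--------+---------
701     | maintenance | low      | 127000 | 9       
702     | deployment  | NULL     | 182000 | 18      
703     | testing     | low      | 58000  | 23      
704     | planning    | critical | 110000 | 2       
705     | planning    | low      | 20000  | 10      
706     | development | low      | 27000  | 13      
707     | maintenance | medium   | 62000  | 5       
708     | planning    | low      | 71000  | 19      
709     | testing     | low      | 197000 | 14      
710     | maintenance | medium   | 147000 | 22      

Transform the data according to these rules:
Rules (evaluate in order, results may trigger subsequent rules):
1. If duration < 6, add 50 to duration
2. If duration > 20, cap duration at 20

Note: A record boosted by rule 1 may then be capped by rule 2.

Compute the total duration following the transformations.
163

Step 1: Apply rule 1 to records with duration < 6
  - 2 records get bonus of 50
  - Of these, 2 records then exceed 20 and get capped
Step 2: Apply rule 2 to records with duration > 20
  - 2 records (original) are capped
Step 3: Calculate final sum = 163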